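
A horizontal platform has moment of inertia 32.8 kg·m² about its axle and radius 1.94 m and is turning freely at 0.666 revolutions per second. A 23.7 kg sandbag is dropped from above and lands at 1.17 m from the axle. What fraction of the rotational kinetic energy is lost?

fraction ≈ 0.497

The added mass arrives with no angular momentum about the axle, and any external torque about the axle is negligible, so the system's angular momentum is conserved.
Added inertia Σmr² = (23.7)(1.17)² = 32.44 kg·m²; I_f = 32.80 + 32.44 = 65.24 kg·m².
ω_f = I_p ω_i / I_f = (32.80)(0.666) / 65.24 = 0.3348 rev/s.
KE_i = ½(32.80)(4.185 rad/s)² = 287.2 J; KE_f = ½(65.24)(2.104)² = 144.4 J.
Fraction lost = 0.4973.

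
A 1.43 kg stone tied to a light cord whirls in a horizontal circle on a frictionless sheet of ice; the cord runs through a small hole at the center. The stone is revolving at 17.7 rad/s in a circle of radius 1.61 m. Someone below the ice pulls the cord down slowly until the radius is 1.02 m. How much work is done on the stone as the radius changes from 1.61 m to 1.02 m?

W ≈ 866 J

The constraining force is radial, so m r² ω about the center is conserved.
ω₂ = ω₁ (r₁/r₂)² = (17.7)(1.61/1.02)² = 44.10 rad/s.
W = ΔKE = ½m(v₂² − v₁²) = 866.0 J.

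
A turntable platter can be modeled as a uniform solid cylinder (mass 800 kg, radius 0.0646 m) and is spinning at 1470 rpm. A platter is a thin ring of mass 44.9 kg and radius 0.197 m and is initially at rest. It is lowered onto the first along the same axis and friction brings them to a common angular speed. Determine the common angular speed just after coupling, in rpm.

|ω_f| ≈ 719 rpm

The coupling torques are internal; angular momentum about the shared axis is conserved.
Moments of inertia: I_A = ½(800)(0.0646)² = 1.669 kg·m²; I_B = (44.9)(0.197)² = 1.743 kg·m².
Taking A's sense as positive: L = (1.669)(1470) = 2454 kg·m²·rpm.
Combined I = 1.669 + 1.743 = 3.412 kg·m².
ω_f = L / I = 2454 / 3.412 = 719.2 rpm.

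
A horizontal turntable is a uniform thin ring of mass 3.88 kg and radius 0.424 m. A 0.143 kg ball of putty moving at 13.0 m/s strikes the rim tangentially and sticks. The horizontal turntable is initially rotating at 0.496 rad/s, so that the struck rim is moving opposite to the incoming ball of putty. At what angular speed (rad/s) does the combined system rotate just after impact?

|ω_f| ≈ 0.611 rad/s

The axle reaction passes through the axle and exerts no torque about it; angular momentum about the axle is conserved through the impact.
I_p = (3.88)(0.424)² = 0.6975 kg·m². Taking the sense of the ball of putty's angular momentum as positive, L_{ball} = m v R = (0.143)(13.0)(0.424) = 0.7882 kg·m²/s.
L_i = −I_p ω_p + m v R = −(0.6975)(0.496) + 0.7882 = 0.4422 kg·m²/s.
After sticking, I_f = I_p + m R² = 0.6975 + (0.143)(0.424)² = 0.7232 kg·m².
ω_f = L_i / I_f = 0.4422 / 0.7232 = 0.6115 rad/s.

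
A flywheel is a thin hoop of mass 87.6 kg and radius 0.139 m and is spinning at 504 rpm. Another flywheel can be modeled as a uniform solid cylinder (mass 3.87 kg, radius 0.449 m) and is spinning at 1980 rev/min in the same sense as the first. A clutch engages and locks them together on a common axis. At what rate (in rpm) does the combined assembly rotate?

|ω_f| ≈ 780 rpm

The coupling torques are internal; angular momentum about the shared axis is conserved.
Moments of inertia: I_A = (87.6)(0.139)² = 1.693 kg·m²; I_B = ½(3.87)(0.449)² = 0.3901 kg·m².
Taking A's sense as positive: L = (1.693)(504) + (0.3901)(1980) = 1625 kg·m²·rpm.
Combined I = 1.693 + 0.3901 = 2.083 kg·m².
ω_f = L / I = 1625 / 2.083 = 780.5 rpm.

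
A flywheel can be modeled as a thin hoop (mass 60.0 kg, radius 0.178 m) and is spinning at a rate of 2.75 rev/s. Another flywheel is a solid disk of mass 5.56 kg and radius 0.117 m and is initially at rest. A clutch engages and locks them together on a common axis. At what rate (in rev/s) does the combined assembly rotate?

No external torque acts about the common axis, so total angular momentum is conserved.
Moments of inertia: I_A = (60.0)(0.178)² = 1.901 kg·m²; I_B = ½(5.56)(0.117)² = 0.03806 kg·m².
Taking A's sense as positive: L = (1.901)(2.75) = 5.228 kg·m²·rev/s.
Combined I = 1.901 + 0.03806 = 1.939 kg·m².
ω_f = L / I = 5.228 / 1.939 = 2.696 rev/s.

|ω_f| ≈ 2.70 rev/s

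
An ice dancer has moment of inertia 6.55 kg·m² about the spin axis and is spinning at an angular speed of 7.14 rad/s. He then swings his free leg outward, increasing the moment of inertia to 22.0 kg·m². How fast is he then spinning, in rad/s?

ω₂ ≈ 2.13 rad/s

No external torque acts about the spin axis, so angular momentum is conserved.
ω₂ = I₁ω₁ / I₂ = (6.550)(7.14 rad/s) / (22.00) = 2.126 rad/s.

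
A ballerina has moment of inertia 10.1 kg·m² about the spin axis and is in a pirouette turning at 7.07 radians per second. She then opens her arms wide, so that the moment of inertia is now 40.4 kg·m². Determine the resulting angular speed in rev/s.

ω₂ ≈ 0.281 rev/s

No external torque acts about the spin axis, so angular momentum is conserved.
ω₂ = I₁ω₁ / I₂ = (10.10)(7.07 rad/s) / (40.40) = 1.768 rad/s = 0.2813 rev/s.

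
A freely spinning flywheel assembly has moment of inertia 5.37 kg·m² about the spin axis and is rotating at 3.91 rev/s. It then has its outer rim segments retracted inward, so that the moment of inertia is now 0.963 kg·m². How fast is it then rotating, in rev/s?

ω₂ ≈ 21.8 rev/s

No external torque acts about the spin axis, so angular momentum is conserved.
ω₂ = I₁ω₁ / I₂ = (5.370)(3.91 rev/s) / (0.9630) = 21.80 rev/s.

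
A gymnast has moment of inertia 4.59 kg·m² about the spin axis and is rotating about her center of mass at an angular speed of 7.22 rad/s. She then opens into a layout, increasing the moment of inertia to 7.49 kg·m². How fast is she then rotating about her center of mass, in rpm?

With no external torque about the axis, L is conserved: I₁ω₁ = I₂ω₂.
ω₂ = I₁ω₁ / I₂ = (4.590)(7.22 rad/s) / (7.490) = 4.425 rad/s = 42.25 rpm.

ω₂ ≈ 42.3 rpm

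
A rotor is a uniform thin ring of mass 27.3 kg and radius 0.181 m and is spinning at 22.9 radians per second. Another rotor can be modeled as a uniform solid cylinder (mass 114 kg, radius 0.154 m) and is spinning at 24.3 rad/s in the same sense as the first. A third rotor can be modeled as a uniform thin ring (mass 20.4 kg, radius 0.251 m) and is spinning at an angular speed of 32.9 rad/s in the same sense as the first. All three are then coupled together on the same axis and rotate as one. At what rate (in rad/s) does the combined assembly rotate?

|ω_f| ≈ 27.1 rad/s

The coupling torques are internal; angular momentum about the shared axis is conserved.
Moments of inertia: I_A = (27.3)(0.181)² = 0.8944 kg·m²; I_B = ½(114)(0.154)² = 1.352 kg·m²; I_C = (20.4)(0.251)² = 1.285 kg·m².
Taking A's sense as positive: L = (0.8944)(22.9) + (1.352)(24.3) + (1.285)(32.9) = 95.61 kg·m²·rad/s.
Combined I = 0.8944 + 1.352 + 1.285 = 3.531 kg·m².
ω_f = L / I = 95.61 / 3.531 = 27.08 rad/s.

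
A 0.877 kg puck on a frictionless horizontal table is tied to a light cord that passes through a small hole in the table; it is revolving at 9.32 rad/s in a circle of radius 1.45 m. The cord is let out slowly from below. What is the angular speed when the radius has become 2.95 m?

No torque about the axis ⇒ m r₁² ω₁ = m r₂² ω₂.
ω₂ = ω₁ (r₁/r₂)² = (9.32)(1.45/2.95)² = 2.252 rad/s.

ω₂ ≈ 2.25 rad/s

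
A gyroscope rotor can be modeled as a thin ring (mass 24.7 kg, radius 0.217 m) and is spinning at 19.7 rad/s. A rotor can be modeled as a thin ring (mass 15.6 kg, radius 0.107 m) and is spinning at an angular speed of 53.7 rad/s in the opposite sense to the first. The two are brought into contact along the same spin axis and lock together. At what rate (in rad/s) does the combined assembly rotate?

No external torque acts about the common axis, so total angular momentum is conserved.
Moments of inertia: I_A = (24.7)(0.217)² = 1.163 kg·m²; I_B = (15.6)(0.107)² = 0.1786 kg·m².
Taking A's sense as positive: L = (1.163)(19.7) − (0.1786)(53.7) = 13.32 kg·m²·rad/s.
Combined I = 1.163 + 0.1786 = 1.342 kg·m².
ω_f = L / I = 13.32 / 1.342 = 9.929 rad/s.

|ω_f| ≈ 9.93 rad/s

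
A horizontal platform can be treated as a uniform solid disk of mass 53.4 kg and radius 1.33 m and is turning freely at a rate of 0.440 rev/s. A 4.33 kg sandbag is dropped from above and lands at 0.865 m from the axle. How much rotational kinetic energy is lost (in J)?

energy lost ≈ 11.6 J

No external torque acts about the axle; L_before = L_after.
I_p = ½(53.4)(1.33)² = 47.23 kg·m².
Added inertia Σmr² = (4.33)(0.865)² = 3.240 kg·m²; I_f = 47.23 + 3.240 = 50.47 kg·m².
ω_f = I_p ω_i / I_f = (47.23)(0.440) / 50.47 = 0.4118 rev/s.
KE_i = ½(47.23)(2.765 rad/s)² = 180.5 J; KE_f = ½(50.47)(2.587)² = 168.9 J.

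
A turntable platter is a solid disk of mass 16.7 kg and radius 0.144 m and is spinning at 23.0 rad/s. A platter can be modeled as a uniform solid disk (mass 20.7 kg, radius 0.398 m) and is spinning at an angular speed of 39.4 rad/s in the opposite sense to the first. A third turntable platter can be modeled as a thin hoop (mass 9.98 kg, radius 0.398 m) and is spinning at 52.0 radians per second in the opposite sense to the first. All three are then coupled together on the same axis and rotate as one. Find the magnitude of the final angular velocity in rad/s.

|ω_f| ≈ 42.1 rad/s

The coupling torques are internal; angular momentum about the shared axis is conserved.
Moments of inertia: I_A = ½(16.7)(0.144)² = 0.1731 kg·m²; I_B = ½(20.7)(0.398)² = 1.639 kg·m²; I_C = (9.98)(0.398)² = 1.581 kg·m².
Taking A's sense as positive: L = (0.1731)(23.0) − (1.639)(39.4) − (1.581)(52.0) = -142.8 kg·m²·rad/s.
Combined I = 0.1731 + 1.639 + 1.581 = 3.393 kg·m².
ω_f = L / I = -142.8 / 3.393 = -42.09 rad/s.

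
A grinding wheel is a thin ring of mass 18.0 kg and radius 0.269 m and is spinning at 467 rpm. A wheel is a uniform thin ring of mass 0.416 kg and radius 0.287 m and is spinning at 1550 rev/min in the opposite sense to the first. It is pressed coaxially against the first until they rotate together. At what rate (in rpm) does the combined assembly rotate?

No external torque acts about the common axis, so total angular momentum is conserved.
Moments of inertia: I_A = (18.0)(0.269)² = 1.302 kg·m²; I_B = (0.416)(0.287)² = 0.03427 kg·m².
Taking A's sense as positive: L = (1.302)(467) − (0.03427)(1550) = 555.2 kg·m²·rpm.
Combined I = 1.302 + 0.03427 = 1.337 kg·m².
ω_f = L / I = 555.2 / 1.337 = 415.3 rpm.

|ω_f| ≈ 415 rpm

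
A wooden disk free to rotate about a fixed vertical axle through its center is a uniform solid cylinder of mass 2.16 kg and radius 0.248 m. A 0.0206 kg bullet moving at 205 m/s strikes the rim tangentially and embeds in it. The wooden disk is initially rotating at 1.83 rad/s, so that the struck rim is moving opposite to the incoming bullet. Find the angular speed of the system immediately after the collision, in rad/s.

|ω_f| ≈ 13.7 rad/s

The axle reaction passes through the axle and exerts no torque about it; angular momentum about the axle is conserved through the impact.
I_p = ½(2.16)(0.248)² = 0.06642 kg·m². Taking the sense of the bullet's angular momentum as positive, L_{bullet} = m v R = (0.0206)(205)(0.248) = 1.047 kg·m²/s.
L_i = −I_p ω_p + m v R = −(0.06642)(1.83) + 1.047 = 0.9257 kg·m²/s.
After sticking, I_f = I_p + m R² = 0.06642 + (0.0206)(0.248)² = 0.06769 kg·m².
ω_f = L_i / I_f = 0.9257 / 0.06769 = 13.68 rad/s.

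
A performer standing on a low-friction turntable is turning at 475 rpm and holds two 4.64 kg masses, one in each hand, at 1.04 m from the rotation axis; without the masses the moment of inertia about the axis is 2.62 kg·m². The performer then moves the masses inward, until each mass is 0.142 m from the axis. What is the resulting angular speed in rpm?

No external torque acts about the spin axis, so angular momentum is conserved.
I₁ = 2.62 + 2(4.64)(1.04)² = 12.66 kg·m²; I₂ = 2.62 + 2(4.64)(0.142)² = 2.807 kg·m².
ω₂ = I₁ω₁ / I₂ = (12.66)(475 rpm) / (2.807) = 2142 rpm.

ω₂ ≈ 2140 rpm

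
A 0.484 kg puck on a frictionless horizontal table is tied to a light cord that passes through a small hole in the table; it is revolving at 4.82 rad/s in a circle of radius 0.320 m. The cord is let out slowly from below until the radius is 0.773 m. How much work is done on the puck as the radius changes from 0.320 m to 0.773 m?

The constraining force is radial, so m r² ω about the center is conserved.
ω₂ = ω₁ (r₁/r₂)² = (4.82)(0.320/0.773)² = 0.8260 rad/s.
W = ΔKE = ½m(v₂² − v₁²) = -0.4771 J.

W ≈ -0.477 J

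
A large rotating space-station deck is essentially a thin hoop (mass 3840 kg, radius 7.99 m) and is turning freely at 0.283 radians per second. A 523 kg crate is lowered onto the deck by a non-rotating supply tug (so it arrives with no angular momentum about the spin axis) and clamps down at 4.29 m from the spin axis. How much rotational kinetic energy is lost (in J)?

energy lost ≈ 371 J

The added mass arrives with no angular momentum about the spin axis, and any external torque about the spin axis is negligible, so the system's angular momentum is conserved.
I_p = (3840)(7.99)² = 2.451e+05 kg·m².
Added inertia Σmr² = (523)(4.29)² = 9625 kg·m²; I_f = 2.451e+05 + 9625 = 2.548e+05 kg·m².
ω_f = I_p ω_i / I_f = (2.451e+05)(0.283) / 2.548e+05 = 0.2723 rad/s.
KE_i = ½(2.451e+05)(0.2830 rad/s)² = 9817 J; KE_f = ½(2.548e+05)(0.2723)² = 9446 J.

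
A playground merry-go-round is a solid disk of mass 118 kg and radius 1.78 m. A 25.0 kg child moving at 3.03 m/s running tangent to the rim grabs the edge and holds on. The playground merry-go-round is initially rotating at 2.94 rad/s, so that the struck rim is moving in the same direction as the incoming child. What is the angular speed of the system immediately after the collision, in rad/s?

About the axle the impulsive forces during the collision are internal, so angular momentum about that axis is conserved.
I_p = ½(118)(1.78)² = 186.9 kg·m². Taking the sense of the child's angular momentum as positive, L_{child} = m v R = (25.0)(3.03)(1.78) = 134.8 kg·m²/s.
L_i = +I_p ω_p + m v R = +(186.9)(2.94) + 134.8 = 684.4 kg·m²/s.
After sticking, I_f = I_p + m R² = 186.9 + (25.0)(1.78)² = 266.1 kg·m².
ω_f = L_i / I_f = 684.4 / 266.1 = 2.572 rad/s.

|ω_f| ≈ 2.57 rad/s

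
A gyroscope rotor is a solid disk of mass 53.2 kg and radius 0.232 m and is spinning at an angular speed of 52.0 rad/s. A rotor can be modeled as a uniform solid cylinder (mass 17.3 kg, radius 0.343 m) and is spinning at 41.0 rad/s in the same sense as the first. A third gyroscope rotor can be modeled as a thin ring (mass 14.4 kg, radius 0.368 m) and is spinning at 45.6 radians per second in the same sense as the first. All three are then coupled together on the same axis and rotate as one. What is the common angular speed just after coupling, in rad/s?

|ω_f| ≈ 46.6 rad/s

The coupling torques are internal; angular momentum about the shared axis is conserved.
Moments of inertia: I_A = ½(53.2)(0.232)² = 1.432 kg·m²; I_B = ½(17.3)(0.343)² = 1.018 kg·m²; I_C = (14.4)(0.368)² = 1.950 kg·m².
Taking A's sense as positive: L = (1.432)(52.0) + (1.018)(41.0) + (1.950)(45.6) = 205.1 kg·m²·rad/s.
Combined I = 1.432 + 1.018 + 1.950 = 4.399 kg·m².
ω_f = L / I = 205.1 / 4.399 = 46.62 rad/s.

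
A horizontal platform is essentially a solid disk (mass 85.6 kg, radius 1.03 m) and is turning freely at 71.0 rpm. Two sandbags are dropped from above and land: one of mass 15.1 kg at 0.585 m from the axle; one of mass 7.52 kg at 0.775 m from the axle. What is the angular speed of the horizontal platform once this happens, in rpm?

ω_f ≈ 58.5 rpm

The added mass arrives with no angular momentum about the axle, and any external torque about the axle is negligible, so the system's angular momentum is conserved.
I_p = ½(85.6)(1.03)² = 45.41 kg·m².
Added inertia Σmr² = (15.1)(0.585)² + (7.52)(0.775)² = 9.684 kg·m²; I_f = 45.41 + 9.684 = 55.09 kg·m².
ω_f = I_p ω_i / I_f = (45.41)(71.0) / 55.09 = 58.52 rpm.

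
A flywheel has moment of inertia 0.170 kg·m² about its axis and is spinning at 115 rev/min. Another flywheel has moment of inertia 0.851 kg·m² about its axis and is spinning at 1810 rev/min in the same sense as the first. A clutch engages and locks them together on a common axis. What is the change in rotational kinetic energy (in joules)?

ΔKE ≈ -2230 J

The coupling torques are internal; angular momentum about the shared axis is conserved.
Taking A's sense as positive: L = (0.1700)(115) + (0.8510)(1810) = 1560 kg·m²·rpm.
Combined I = 0.1700 + 0.8510 = 1.021 kg·m².
ω_f = L / I = 1560 / 1.021 = 1528 rpm.
KE_i = ½ΣIω² = 15300 J; KE_f = ½(1.021)(160.0)² = 13070 J.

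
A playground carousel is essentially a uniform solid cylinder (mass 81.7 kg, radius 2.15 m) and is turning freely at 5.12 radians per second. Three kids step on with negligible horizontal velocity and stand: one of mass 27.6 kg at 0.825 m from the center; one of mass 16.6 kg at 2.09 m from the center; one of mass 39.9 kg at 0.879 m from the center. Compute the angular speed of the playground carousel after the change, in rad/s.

ω_f ≈ 3.11 rad/s

The added mass arrives with no angular momentum about the center, and any external torque about the center is negligible, so the system's angular momentum is conserved.
I_p = ½(81.7)(2.15)² = 188.8 kg·m².
Added inertia Σmr² = (27.6)(0.825)² + (16.6)(2.09)² + (39.9)(0.879)² = 122.1 kg·m²; I_f = 188.8 + 122.1 = 311.0 kg·m².
ω_f = I_p ω_i / I_f = (188.8)(5.12) / 311.0 = 3.109 rad/s.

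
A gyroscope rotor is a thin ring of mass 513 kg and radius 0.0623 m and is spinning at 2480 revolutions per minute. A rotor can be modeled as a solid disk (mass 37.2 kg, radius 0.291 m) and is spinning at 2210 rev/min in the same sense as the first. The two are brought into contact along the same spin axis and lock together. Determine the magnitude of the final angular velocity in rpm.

The coupling torques are internal; angular momentum about the shared axis is conserved.
Moments of inertia: I_A = (513)(0.0623)² = 1.991 kg·m²; I_B = ½(37.2)(0.291)² = 1.575 kg·m².
Taking A's sense as positive: L = (1.991)(2480) + (1.575)(2210) = 8419 kg·m²·rpm.
Combined I = 1.991 + 1.575 = 3.566 kg·m².
ω_f = L / I = 8419 / 3.566 = 2361 rpm.

|ω_f| ≈ 2360 rpm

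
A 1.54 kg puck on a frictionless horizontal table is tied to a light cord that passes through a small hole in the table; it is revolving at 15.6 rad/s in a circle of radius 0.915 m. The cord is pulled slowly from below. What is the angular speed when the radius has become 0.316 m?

ω₂ ≈ 131 rad/s

The constraining force is radial, so m r² ω about the center is conserved.
ω₂ = ω₁ (r₁/r₂)² = (15.6)(0.915/0.316)² = 130.8 rad/s.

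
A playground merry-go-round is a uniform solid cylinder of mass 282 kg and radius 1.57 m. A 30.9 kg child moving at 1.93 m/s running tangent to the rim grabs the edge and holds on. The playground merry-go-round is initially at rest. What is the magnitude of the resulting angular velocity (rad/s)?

|ω_f| ≈ 0.221 rad/s

About the axle the impulsive forces during the collision are internal, so angular momentum about that axis is conserved.
I_p = ½(282)(1.57)² = 347.6 kg·m². Taking the sense of the child's angular momentum as positive, L_{child} = m v R = (30.9)(1.93)(1.57) = 93.63 kg·m²/s.
L_i = 0 + 93.63 = 93.63 kg·m²/s.
After sticking, I_f = I_p + m R² = 347.6 + (30.9)(1.57)² = 423.7 kg·m².
ω_f = L_i / I_f = 93.63 / 423.7 = 0.2210 rad/s.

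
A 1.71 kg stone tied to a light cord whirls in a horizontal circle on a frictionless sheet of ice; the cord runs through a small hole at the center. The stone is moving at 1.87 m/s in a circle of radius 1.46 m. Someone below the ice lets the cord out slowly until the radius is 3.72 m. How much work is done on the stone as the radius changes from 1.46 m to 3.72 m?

The only horizontal force on the mass is along the cord (radial), so it exerts no torque about the hole and angular momentum m v r is conserved.
v₂ = v₁ r₁ / r₂ = (1.87)(1.46) / (3.72) = 0.7339 m/s.
W = ΔKE = ½m(v₂² − v₁²) = -2.529 J.

W ≈ -2.53 J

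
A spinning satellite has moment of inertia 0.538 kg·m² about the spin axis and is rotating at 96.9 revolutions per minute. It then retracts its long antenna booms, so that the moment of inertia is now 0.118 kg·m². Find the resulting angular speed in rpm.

No external torque acts about the spin axis, so angular momentum is conserved.
ω₂ = I₁ω₁ / I₂ = (0.5380)(96.9 rpm) / (0.1180) = 441.8 rpm.

ω₂ ≈ 442 rpm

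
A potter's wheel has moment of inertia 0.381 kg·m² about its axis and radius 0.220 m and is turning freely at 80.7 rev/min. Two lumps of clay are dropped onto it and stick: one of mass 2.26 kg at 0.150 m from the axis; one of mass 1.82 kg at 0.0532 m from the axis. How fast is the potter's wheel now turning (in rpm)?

ω_f ≈ 70.4 rpm

No external torque acts about the axis; L_before = L_after.
Added inertia Σmr² = (2.26)(0.150)² + (1.82)(0.0532)² = 0.05600 kg·m²; I_f = 0.3810 + 0.05600 = 0.4370 kg·m².
ω_f = I_p ω_i / I_f = (0.3810)(80.7) / 0.4370 = 70.36 rpm.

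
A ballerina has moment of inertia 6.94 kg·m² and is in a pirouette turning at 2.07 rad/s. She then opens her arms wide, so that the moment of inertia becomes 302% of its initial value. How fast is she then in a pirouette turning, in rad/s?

ω₂ ≈ 0.685 rad/s

With no external torque about the axis, L is conserved: I₁ω₁ = I₂ω₂.
I₂ = 3.02 × 6.94 = 20.96 kg·m².
ω₂ = I₁ω₁ / I₂ = (6.940)(2.07 rad/s) / (20.96) = 0.6854 rad/s.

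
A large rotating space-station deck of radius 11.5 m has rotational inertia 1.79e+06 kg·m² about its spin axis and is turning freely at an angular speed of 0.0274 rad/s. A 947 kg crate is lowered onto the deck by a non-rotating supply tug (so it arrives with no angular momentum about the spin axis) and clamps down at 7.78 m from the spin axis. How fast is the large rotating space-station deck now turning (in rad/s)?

ω_f ≈ 0.0265 rad/s

No external torque acts about the spin axis; L_before = L_after.
Added inertia Σmr² = (947)(7.78)² = 57320 kg·m²; I_f = 1.790e+06 + 57320 = 1.847e+06 kg·m².
ω_f = I_p ω_i / I_f = (1.790e+06)(0.0274) / 1.847e+06 = 0.02655 rad/s.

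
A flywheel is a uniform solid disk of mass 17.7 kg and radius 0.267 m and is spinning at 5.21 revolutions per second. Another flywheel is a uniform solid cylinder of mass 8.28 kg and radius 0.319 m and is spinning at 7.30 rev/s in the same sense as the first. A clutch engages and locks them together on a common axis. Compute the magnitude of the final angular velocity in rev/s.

The coupling torques are internal; angular momentum about the shared axis is conserved.
Moments of inertia: I_A = ½(17.7)(0.267)² = 0.6309 kg·m²; I_B = ½(8.28)(0.319)² = 0.4213 kg·m².
Taking A's sense as positive: L = (0.6309)(5.21) + (0.4213)(7.30) = 6.362 kg·m²·rev/s.
Combined I = 0.6309 + 0.4213 = 1.052 kg·m².
ω_f = L / I = 6.362 / 1.052 = 6.047 rev/s.

|ω_f| ≈ 6.05 rev/s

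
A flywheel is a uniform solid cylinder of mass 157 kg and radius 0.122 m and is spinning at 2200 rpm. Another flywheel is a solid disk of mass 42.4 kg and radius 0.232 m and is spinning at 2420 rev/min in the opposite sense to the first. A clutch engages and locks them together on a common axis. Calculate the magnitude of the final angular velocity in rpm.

|ω_f| ≈ 82.7 rpm

The coupling torques are internal; angular momentum about the shared axis is conserved.
Moments of inertia: I_A = ½(157)(0.122)² = 1.168 kg·m²; I_B = ½(42.4)(0.232)² = 1.141 kg·m².
Taking A's sense as positive: L = (1.168)(2200) − (1.141)(2420) = -190.9 kg·m²·rpm.
Combined I = 1.168 + 1.141 = 2.309 kg·m².
ω_f = L / I = -190.9 / 2.309 = -82.67 rpm.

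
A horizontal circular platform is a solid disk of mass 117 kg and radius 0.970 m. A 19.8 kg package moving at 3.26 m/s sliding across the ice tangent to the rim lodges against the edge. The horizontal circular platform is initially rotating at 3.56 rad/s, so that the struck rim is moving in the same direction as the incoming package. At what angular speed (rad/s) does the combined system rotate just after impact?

|ω_f| ≈ 3.51 rad/s

About the central axle the impulsive forces during the collision are internal, so angular momentum about that axis is conserved.
I_p = ½(117)(0.970)² = 55.04 kg·m². Taking the sense of the package's angular momentum as positive, L_{package} = m v R = (19.8)(3.26)(0.970) = 62.61 kg·m²/s.
L_i = +I_p ω_p + m v R = +(55.04)(3.56) + 62.61 = 258.6 kg·m²/s.
After sticking, I_f = I_p + m R² = 55.04 + (19.8)(0.970)² = 73.67 kg·m².
ω_f = L_i / I_f = 258.6 / 73.67 = 3.510 rad/s.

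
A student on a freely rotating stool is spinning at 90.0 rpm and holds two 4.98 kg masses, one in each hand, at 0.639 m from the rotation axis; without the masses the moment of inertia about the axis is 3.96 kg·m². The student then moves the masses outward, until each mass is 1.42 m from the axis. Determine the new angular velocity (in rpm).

With no external torque about the axis, L is conserved: I₁ω₁ = I₂ω₂.
I₁ = 3.96 + 2(4.98)(0.639)² = 8.027 kg·m²; I₂ = 3.96 + 2(4.98)(1.42)² = 24.04 kg·m².
ω₂ = I₁ω₁ / I₂ = (8.027)(90.0 rpm) / (24.04) = 30.05 rpm.

ω₂ ≈ 30.0 rpm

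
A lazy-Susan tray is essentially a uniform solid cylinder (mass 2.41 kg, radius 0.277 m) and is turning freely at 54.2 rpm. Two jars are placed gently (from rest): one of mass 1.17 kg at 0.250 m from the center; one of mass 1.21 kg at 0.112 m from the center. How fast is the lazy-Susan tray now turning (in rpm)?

ω_f ≈ 27.7 rpm

No external torque acts about the center; L_before = L_after.
I_p = ½(2.41)(0.277)² = 0.09246 kg·m².
Added inertia Σmr² = (1.17)(0.250)² + (1.21)(0.112)² = 0.08830 kg·m²; I_f = 0.09246 + 0.08830 = 0.1808 kg·m².
ω_f = I_p ω_i / I_f = (0.09246)(54.2) / 0.1808 = 27.72 rpm.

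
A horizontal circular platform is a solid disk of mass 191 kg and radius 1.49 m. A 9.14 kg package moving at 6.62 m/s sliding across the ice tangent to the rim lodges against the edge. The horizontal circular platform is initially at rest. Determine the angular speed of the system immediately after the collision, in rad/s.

|ω_f| ≈ 0.388 rad/s

The axle reaction passes through the central axle and exerts no torque about it; angular momentum about the central axle is conserved through the impact.
I_p = ½(191)(1.49)² = 212.0 kg·m². Taking the sense of the package's angular momentum as positive, L_{package} = m v R = (9.14)(6.62)(1.49) = 90.16 kg·m²/s.
L_i = 0 + 90.16 = 90.16 kg·m²/s.
After sticking, I_f = I_p + m R² = 212.0 + (9.14)(1.49)² = 232.3 kg·m².
ω_f = L_i / I_f = 90.16 / 232.3 = 0.3881 rad/s.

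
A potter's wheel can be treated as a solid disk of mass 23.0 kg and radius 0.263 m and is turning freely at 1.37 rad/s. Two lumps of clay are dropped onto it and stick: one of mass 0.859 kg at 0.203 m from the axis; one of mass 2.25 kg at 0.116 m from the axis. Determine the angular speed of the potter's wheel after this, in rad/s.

The added mass arrives with no angular momentum about the axis, and any external torque about the axis is negligible, so the system's angular momentum is conserved.
I_p = ½(23.0)(0.263)² = 0.7954 kg·m².
Added inertia Σmr² = (0.859)(0.203)² + (2.25)(0.116)² = 0.06567 kg·m²; I_f = 0.7954 + 0.06567 = 0.8611 kg·m².
ω_f = I_p ω_i / I_f = (0.7954)(1.37) / 0.8611 = 1.266 rad/s.

ω_f ≈ 1.27 rad/s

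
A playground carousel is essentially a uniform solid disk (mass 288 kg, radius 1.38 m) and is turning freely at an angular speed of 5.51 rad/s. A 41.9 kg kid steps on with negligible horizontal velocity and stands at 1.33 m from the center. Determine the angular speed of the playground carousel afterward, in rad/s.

The added mass arrives with no angular momentum about the center, and any external torque about the center is negligible, so the system's angular momentum is conserved.
I_p = ½(288)(1.38)² = 274.2 kg·m².
Added inertia Σmr² = (41.9)(1.33)² = 74.12 kg·m²; I_f = 274.2 + 74.12 = 348.4 kg·m².
ω_f = I_p ω_i / I_f = (274.2)(5.51) / 348.4 = 4.338 rad/s.

ω_f ≈ 4.34 rad/s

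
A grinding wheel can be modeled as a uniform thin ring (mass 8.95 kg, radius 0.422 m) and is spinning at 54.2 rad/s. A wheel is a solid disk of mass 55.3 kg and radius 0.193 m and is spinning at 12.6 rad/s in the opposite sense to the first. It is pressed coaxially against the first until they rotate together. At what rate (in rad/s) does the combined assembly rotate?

No external torque acts about the common axis, so total angular momentum is conserved.
Moments of inertia: I_A = (8.95)(0.422)² = 1.594 kg·m²; I_B = ½(55.3)(0.193)² = 1.030 kg·m².
Taking A's sense as positive: L = (1.594)(54.2) − (1.030)(12.6) = 73.41 kg·m²·rad/s.
Combined I = 1.594 + 1.030 = 2.624 kg·m².
ω_f = L / I = 73.41 / 2.624 = 27.98 rad/s.

|ω_f| ≈ 28.0 rad/s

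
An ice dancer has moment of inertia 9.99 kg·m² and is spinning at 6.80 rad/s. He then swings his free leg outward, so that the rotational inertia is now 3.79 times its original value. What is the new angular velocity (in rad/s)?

ω₂ ≈ 1.79 rad/s

With no external torque about the axis, L is conserved: I₁ω₁ = I₂ω₂.
I₂ = 3.79 × 9.99 = 37.86 kg·m².
ω₂ = I₁ω₁ / I₂ = (9.990)(6.80 rad/s) / (37.86) = 1.794 rad/s.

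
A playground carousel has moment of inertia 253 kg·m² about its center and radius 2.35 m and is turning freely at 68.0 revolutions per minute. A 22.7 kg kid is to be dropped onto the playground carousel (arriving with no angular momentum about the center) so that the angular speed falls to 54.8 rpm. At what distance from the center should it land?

r ≈ 1.64 m

No external torque acts about the center; L_before = L_after.
I_p ω_i = (I_p + m r²) ω_f ⇒ m r² = I_p(ω_i/ω_f − 1) = 253.0(68.0/54.8 − 1) = 60.94 kg·m².
r = √(60.94/22.7) = 1.638 m.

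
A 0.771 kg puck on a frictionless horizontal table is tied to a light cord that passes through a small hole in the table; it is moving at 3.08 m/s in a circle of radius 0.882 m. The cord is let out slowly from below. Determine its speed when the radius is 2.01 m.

v₂ ≈ 1.35 m/s

Central (radial) force ⇒ zero torque about the center ⇒ m v r is constant.
v₂ = v₁ r₁ / r₂ = (3.08)(0.882) / (2.01) = 1.352 m/s.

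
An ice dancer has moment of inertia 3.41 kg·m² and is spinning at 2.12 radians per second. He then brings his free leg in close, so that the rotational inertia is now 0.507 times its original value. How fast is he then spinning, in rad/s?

ω₂ ≈ 4.18 rad/s

No external torque acts about the spin axis, so angular momentum is conserved.
I₂ = 0.507 × 3.41 = 1.729 kg·m².
ω₂ = I₁ω₁ / I₂ = (3.410)(2.12 rad/s) / (1.729) = 4.181 rad/s.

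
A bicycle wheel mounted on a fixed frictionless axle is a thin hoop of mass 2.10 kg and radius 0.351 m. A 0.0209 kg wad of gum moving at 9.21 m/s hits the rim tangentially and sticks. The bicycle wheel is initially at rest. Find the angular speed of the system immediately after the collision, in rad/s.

|ω_f| ≈ 0.259 rad/s

About the axle the impulsive forces during the collision are internal, so angular momentum about that axis is conserved.
I_p = (2.10)(0.351)² = 0.2587 kg·m². Taking the sense of the wad of gum's angular momentum as positive, L_{wad} = m v R = (0.0209)(9.21)(0.351) = 0.06756 kg·m²/s.
L_i = 0 + 0.06756 = 0.06756 kg·m²/s.
After sticking, I_f = I_p + m R² = 0.2587 + (0.0209)(0.351)² = 0.2613 kg·m².
ω_f = L_i / I_f = 0.06756 / 0.2613 = 0.2586 rad/s.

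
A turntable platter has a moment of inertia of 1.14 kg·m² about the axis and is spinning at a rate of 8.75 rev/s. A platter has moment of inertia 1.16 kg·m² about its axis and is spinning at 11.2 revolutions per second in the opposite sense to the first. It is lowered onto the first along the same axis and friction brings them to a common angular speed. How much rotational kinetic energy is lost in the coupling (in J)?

ΔKE lost ≈ 4520 J

The coupling torques are internal; angular momentum about the shared axis is conserved.
Taking A's sense as positive: L = (1.140)(8.75) − (1.160)(11.2) = -3.017 kg·m²·rev/s.
Combined I = 1.140 + 1.160 = 2.300 kg·m².
ω_f = L / I = -3.017 / 2.300 = -1.312 rev/s.
KE_i = ½ΣIω² = 4595 J; KE_f = ½(2.300)(8.242)² = 78.12 J.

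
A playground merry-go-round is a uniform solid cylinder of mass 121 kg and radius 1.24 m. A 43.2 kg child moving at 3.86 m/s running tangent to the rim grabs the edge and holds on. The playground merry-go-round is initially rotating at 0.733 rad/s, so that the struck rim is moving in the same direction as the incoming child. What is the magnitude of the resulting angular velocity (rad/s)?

|ω_f| ≈ 1.72 rad/s

About the axle the impulsive forces during the collision are internal, so angular momentum about that axis is conserved.
I_p = ½(121)(1.24)² = 93.02 kg·m². Taking the sense of the child's angular momentum as positive, L_{child} = m v R = (43.2)(3.86)(1.24) = 206.8 kg·m²/s.
L_i = +I_p ω_p + m v R = +(93.02)(0.733) + 206.8 = 275.0 kg·m²/s.
After sticking, I_f = I_p + m R² = 93.02 + (43.2)(1.24)² = 159.4 kg·m².
ω_f = L_i / I_f = 275.0 / 159.4 = 1.724 rad/s.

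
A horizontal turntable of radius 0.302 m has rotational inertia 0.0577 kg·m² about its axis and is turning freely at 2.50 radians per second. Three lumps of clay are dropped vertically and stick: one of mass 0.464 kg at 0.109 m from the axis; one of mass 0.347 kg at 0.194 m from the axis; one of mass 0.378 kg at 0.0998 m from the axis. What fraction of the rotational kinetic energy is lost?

fraction ≈ 0.279

No external torque acts about the axis; L_before = L_after.
Added inertia Σmr² = (0.464)(0.109)² + (0.347)(0.194)² + (0.378)(0.0998)² = 0.02234 kg·m²; I_f = 0.05770 + 0.02234 = 0.08004 kg·m².
ω_f = I_p ω_i / I_f = (0.05770)(2.50) / 0.08004 = 1.802 rad/s.
KE_i = ½(0.05770)(2.500 rad/s)² = 0.1803 J; KE_f = ½(0.08004)(1.802)² = 0.1300 J.
Fraction lost = 0.2791.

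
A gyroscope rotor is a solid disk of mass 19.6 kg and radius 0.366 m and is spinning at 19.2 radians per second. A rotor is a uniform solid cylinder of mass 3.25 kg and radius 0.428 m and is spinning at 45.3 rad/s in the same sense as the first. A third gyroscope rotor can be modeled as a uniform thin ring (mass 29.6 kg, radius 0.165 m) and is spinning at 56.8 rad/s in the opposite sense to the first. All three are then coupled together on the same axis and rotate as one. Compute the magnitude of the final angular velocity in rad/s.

No external torque acts about the common axis, so total angular momentum is conserved.
Moments of inertia: I_A = ½(19.6)(0.366)² = 1.313 kg·m²; I_B = ½(3.25)(0.428)² = 0.2977 kg·m²; I_C = (29.6)(0.165)² = 0.8059 kg·m².
Taking A's sense as positive: L = (1.313)(19.2) + (0.2977)(45.3) − (0.8059)(56.8) = -7.083 kg·m²·rad/s.
Combined I = 1.313 + 0.2977 + 0.8059 = 2.416 kg·m².
ω_f = L / I = -7.083 / 2.416 = -2.931 rad/s.

|ω_f| ≈ 2.93 rad/s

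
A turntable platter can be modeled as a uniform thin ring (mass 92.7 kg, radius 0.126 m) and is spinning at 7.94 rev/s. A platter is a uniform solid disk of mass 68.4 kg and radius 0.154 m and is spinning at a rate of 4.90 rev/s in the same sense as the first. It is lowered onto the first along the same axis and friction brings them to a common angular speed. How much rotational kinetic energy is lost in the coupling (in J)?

ΔKE lost ≈ 95.4 J

The coupling torques are internal; angular momentum about the shared axis is conserved.
Moments of inertia: I_A = (92.7)(0.126)² = 1.472 kg·m²; I_B = ½(68.4)(0.154)² = 0.8111 kg·m².
Taking A's sense as positive: L = (1.472)(7.94) + (0.8111)(4.90) = 15.66 kg·m²·rev/s.
Combined I = 1.472 + 0.8111 = 2.283 kg·m².
ω_f = L / I = 15.66 / 2.283 = 6.860 rev/s.
KE_i = ½ΣIω² = 2216 J; KE_f = ½(2.283)(43.10)² = 2120 J.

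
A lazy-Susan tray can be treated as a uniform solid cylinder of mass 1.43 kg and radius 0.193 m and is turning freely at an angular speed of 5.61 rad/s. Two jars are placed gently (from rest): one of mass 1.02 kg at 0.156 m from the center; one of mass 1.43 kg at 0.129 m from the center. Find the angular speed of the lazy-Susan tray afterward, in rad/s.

The added mass arrives with no angular momentum about the center, and any external torque about the center is negligible, so the system's angular momentum is conserved.
I_p = ½(1.43)(0.193)² = 0.02663 kg·m².
Added inertia Σmr² = (1.02)(0.156)² + (1.43)(0.129)² = 0.04862 kg·m²; I_f = 0.02663 + 0.04862 = 0.07525 kg·m².
ω_f = I_p ω_i / I_f = (0.02663)(5.61) / 0.07525 = 1.985 rad/s.

ω_f ≈ 1.99 rad/s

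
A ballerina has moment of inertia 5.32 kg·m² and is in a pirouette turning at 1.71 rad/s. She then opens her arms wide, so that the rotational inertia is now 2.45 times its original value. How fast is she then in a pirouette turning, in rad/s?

Angular momentum about the spin axis is conserved since the torque about it is zero.
I₂ = 2.45 × 5.32 = 13.03 kg·m².
ω₂ = I₁ω₁ / I₂ = (5.320)(1.71 rad/s) / (13.03) = 0.6980 rad/s.

ω₂ ≈ 0.698 rad/s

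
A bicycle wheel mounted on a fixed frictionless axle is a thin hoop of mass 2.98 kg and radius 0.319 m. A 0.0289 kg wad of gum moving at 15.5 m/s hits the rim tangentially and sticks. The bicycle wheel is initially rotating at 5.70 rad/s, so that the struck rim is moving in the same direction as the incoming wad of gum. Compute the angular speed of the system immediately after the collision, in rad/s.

|ω_f| ≈ 6.11 rad/s

About the axle the impulsive forces during the collision are internal, so angular momentum about that axis is conserved.
I_p = (2.98)(0.319)² = 0.3032 kg·m². Taking the sense of the wad of gum's angular momentum as positive, L_{wad} = m v R = (0.0289)(15.5)(0.319) = 0.1429 kg·m²/s.
L_i = +I_p ω_p + m v R = +(0.3032)(5.70) + 0.1429 = 1.871 kg·m²/s.
After sticking, I_f = I_p + m R² = 0.3032 + (0.0289)(0.319)² = 0.3062 kg·m².
ω_f = L_i / I_f = 1.871 / 0.3062 = 6.112 rad/s.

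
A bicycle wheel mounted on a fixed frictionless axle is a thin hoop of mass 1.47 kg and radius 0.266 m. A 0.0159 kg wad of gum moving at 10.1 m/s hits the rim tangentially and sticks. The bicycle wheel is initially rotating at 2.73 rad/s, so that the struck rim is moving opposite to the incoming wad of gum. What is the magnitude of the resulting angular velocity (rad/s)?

|ω_f| ≈ 2.29 rad/s

About the axle the impulsive forces during the collision are internal, so angular momentum about that axis is conserved.
I_p = (1.47)(0.266)² = 0.1040 kg·m². Taking the sense of the wad of gum's angular momentum as positive, L_{wad} = m v R = (0.0159)(10.1)(0.266) = 0.04272 kg·m²/s.
L_i = −I_p ω_p + m v R = −(0.1040)(2.73) + 0.04272 = -0.2412 kg·m²/s.
After sticking, I_f = I_p + m R² = 0.1040 + (0.0159)(0.266)² = 0.1051 kg·m².
ω_f = L_i / I_f = -0.2412 / 0.1051 = -2.294 rad/s.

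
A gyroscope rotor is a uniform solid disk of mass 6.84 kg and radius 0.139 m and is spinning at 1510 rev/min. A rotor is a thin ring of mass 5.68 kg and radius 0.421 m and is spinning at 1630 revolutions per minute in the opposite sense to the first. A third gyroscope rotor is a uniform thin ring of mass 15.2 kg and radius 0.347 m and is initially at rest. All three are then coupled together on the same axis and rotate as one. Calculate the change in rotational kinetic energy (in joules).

ΔKE ≈ -11000 J

No external torque acts about the common axis, so total angular momentum is conserved.
Moments of inertia: I_A = ½(6.84)(0.139)² = 0.06608 kg·m²; I_B = (5.68)(0.421)² = 1.007 kg·m²; I_C = (15.2)(0.347)² = 1.830 kg·m².
Taking A's sense as positive: L = (0.06608)(1510) − (1.007)(1630) = -1541 kg·m²·rpm.
Combined I = 0.06608 + 1.007 + 1.830 = 2.903 kg·m².
ω_f = L / I = -1541 / 2.903 = -530.9 rpm.
KE_i = ½ΣIω² = 15490 J; KE_f = ½(2.903)(55.59)² = 4486 J.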